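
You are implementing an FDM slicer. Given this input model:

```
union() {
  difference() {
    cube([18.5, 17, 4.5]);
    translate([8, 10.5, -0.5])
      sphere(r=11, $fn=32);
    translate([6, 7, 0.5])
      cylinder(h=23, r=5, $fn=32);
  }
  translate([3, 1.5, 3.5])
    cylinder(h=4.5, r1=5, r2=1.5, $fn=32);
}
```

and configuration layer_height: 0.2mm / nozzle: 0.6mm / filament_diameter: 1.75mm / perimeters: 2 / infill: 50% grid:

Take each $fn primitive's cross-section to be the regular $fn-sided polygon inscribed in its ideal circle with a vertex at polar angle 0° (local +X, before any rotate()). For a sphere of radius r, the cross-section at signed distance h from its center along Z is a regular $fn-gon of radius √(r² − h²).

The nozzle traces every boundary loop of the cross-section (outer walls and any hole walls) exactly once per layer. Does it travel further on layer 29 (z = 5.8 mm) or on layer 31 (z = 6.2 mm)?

Layer 29 (z = 5.8): the cube is absent (z outside [0, 4.5]); the r=11 sphere at (8, 10.5) contributes a regular 32-gon of circumradius √(11²−6.3²) = 9.017 (perimeter = 2·32·9.017·sin(180°/32) = 56.57 mm); the cylinder at (6, 7): section is a regular 32-gon, circumradius r=5 (perimeter = 2·32·5.000·sin(180°/32) = 31.37 mm); Taking the first minus the rest: the first operand is absent here, so nothing remains; the cone at (3, 1.5): at t=0.511 of its height the radius interpolates to r₁+(r₂−r₁)t = 3.211, giving a regular 32-gon of that circumradius (perimeter = 2·32·3.211·sin(180°/32) = 20.14 mm); Merging all regions: only the cone at (3, 1.5) is present, so the union is just that shape — boundary = 20.14 mm. So its perimeter = 20.14 mm. Layer 31 (z = 6.2): the cube is absent (z outside [0, 4.5]); the r=11 sphere at (8, 10.5) slices to a regular 32-gon of circumradius 8.724 (√(r²−h²) with h=6.7 from center) (perimeter = 2·32·8.724·sin(180°/32) = 54.73 mm); the cylinder at (6, 7): section is a regular 32-gon, circumradius r=5 (perimeter = 2·32·5.000·sin(180°/32) = 31.37 mm); Taking the first minus the rest: the first operand is absent here, so nothing remains; the cone at (3, 1.5) (r1=5→r2=1.5) has section circumradius 2.900 here — a regular 32-gon (perimeter = 2·32·2.900·sin(180°/32) = 18.19 mm); Taking the union: only the cone at (3, 1.5) is present, so the union is just that shape — boundary = 18.19 mm. So its perimeter = 18.19 mm. Layer 29 is larger (20.14 vs 18.19 mm).

layer 29 (z = 5.8 mm)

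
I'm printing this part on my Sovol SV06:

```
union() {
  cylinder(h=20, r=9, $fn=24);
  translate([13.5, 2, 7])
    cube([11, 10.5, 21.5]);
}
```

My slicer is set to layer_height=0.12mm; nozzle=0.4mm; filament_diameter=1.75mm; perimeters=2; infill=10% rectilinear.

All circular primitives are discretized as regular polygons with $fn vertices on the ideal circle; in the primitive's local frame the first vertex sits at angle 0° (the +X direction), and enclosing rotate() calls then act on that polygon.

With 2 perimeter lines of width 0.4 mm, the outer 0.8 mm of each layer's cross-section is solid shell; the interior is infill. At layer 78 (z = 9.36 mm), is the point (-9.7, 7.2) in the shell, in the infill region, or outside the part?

At z = 9.36 mm: the cylinder: section is a regular 24-gon, circumradius r=9; the 11×10.5 cube at (13.5, 2) contributes its full rectangle; Taking the union: the 2 present regions are separate (no shared area or edge), so areas and boundary lengths simply add and each stays a separate island — 2 connected regions. Overall, the cross-section has 2 separate islands. The nearest boundary edge runs (-7.79, 4.50)→(-6.36, 6.36); distance from the point to it = 3.16 mm. The point is not inside any of the regions above, so it lies outside the cross-section (3.16 mm from the nearest boundary).

outside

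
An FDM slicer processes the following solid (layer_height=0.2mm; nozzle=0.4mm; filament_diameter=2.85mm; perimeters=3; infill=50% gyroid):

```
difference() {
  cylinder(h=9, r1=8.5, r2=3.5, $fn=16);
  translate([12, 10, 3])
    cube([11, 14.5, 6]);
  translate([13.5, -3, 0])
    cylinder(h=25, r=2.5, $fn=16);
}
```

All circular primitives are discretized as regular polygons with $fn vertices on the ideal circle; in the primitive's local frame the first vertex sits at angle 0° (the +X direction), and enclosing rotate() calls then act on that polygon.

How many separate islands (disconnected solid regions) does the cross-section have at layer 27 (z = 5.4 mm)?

At z = 5.4 mm: the cone (r1=8.5→r2=3.5) has section circumradius 5.500 here — a regular 16-gon; the cube at (12, 10) (footprint 11×14.5) is included at this height; the cylinder at (13.5, -3): section is a regular 16-gon, circumradius r=2.5; Taking the first minus the rest: starting from the cone, the 11×14.5 cube at (12, 10) misses the remaining region (no effect); the r=2.5 cylinder at (13.5, -3) misses the remaining region (no effect) — 1 connected region. Overall, the cross-section is a single solid region. Island count = 1.

1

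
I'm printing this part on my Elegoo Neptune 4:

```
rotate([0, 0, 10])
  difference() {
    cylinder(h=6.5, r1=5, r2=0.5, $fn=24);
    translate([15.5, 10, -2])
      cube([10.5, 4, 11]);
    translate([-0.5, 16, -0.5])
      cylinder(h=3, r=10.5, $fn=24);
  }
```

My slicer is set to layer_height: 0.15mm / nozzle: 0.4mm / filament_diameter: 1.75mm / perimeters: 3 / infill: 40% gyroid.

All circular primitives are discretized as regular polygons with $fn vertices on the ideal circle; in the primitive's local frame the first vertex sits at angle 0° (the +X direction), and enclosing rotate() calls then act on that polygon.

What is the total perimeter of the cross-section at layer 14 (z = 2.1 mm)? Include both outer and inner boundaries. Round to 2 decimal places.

22.22 mm

At z = 2.1 mm: the cone: at t=0.323 of its height the radius interpolates to r₁+(r₂−r₁)t = 3.546, giving a regular 24-gon of that circumradius (perimeter = 2·24·3.546·sin(180°/24) = 22.22 mm); the cube at (15.5, 10) (footprint 10.5×4) is included at this height (perimeter 29.00 mm); the r=10.5 cylinder at (-0.5, 16) contributes a regular 24-gon of circumradius 10.5 (perimeter = 2·24·10.500·sin(180°/24) = 65.79 mm); After the difference (first − rest): starting from the cone, the 10.5×4 cube at (15.5, 10) misses the remaining region (no effect); the r=10.5 cylinder at (-0.5, 16) misses the remaining region (no effect) — boundary = 22.22 mm; (rotated 10° about Z; rotation is an isometry so areas/perimeters/island counts are preserved). Overall, the cross-section is a single solid region. Total boundary length (outer) = 22.22 mm.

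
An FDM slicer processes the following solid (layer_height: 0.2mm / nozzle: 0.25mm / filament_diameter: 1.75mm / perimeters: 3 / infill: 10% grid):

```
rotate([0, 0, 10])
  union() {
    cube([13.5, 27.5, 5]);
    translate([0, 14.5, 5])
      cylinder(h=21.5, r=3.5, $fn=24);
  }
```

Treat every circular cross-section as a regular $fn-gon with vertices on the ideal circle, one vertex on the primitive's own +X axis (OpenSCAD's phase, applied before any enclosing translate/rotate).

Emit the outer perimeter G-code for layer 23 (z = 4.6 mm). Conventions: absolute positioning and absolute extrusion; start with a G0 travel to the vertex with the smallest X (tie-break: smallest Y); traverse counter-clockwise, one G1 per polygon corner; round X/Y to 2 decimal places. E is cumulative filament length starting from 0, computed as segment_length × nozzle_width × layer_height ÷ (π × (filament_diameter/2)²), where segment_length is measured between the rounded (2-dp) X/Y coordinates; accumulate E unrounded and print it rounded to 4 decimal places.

G0 X-4.78 Y27.08 Z4.60
G1 X0.00 Y0.00 E0.5716
G1 X13.29 Y2.34 E0.8521
G1 X8.52 Y29.43 E1.4239
G1 X-4.78 Y27.08 E1.7047

At z = 4.6 mm: the cube is present — its section is the full 13.5×27.5 rectangle; the cylinder at (0, 14.5) does not reach this height (z outside [5, 26.5]); Taking the union: only the 13.5×27.5 cube is present, so the union is just that shape — 1 connected region; (rotated 10° about Z; rotation is an isometry so areas/perimeters/island counts are preserved). The outline is a single polygon with 4 vertices. Extrusion per mm of travel: 0.25 × 0.2 / (π × 0.875²) = 0.020788. Accumulating E over each segment gives final E = 1.7047.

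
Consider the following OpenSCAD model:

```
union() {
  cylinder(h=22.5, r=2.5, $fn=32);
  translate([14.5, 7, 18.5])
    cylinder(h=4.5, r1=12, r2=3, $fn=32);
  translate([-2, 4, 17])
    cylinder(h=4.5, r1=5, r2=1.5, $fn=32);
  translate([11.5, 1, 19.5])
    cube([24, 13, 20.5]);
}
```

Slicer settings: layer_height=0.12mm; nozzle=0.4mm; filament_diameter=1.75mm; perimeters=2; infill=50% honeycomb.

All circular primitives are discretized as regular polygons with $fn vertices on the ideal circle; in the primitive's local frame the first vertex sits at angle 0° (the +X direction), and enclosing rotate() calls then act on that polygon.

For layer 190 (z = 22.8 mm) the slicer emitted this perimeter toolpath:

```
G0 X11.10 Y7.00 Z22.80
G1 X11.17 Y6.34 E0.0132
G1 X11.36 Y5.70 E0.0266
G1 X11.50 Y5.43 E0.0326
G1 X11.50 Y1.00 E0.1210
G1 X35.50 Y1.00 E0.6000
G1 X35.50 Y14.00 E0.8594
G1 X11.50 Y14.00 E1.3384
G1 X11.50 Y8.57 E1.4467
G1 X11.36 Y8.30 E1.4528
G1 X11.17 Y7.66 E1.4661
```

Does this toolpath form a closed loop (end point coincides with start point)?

no

Start point (G0): (11.10, 7.00). End point (last G1): the path does not return to the start — open.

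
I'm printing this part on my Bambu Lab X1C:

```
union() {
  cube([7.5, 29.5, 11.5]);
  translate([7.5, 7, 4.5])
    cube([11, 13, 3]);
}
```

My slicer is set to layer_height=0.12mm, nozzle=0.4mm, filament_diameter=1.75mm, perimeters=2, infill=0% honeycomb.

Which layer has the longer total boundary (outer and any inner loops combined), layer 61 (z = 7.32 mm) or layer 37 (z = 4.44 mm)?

layer 61 (z = 7.32 mm)

Layer 61 (z = 7.32): the 7.5×29.5 cube contributes its full rectangle (perimeter 74.00 mm); the cube at (7.5, 7) is present — its section is the full 11×13 rectangle (perimeter 48.00 mm); Taking the union: the 2 present regions share edge segments without overlapping in area, so areas simply add but the touching pieces fuse into one outline (the shared edge portions become interior and drop out of the boundary) — boundary = 96.00 mm. So its perimeter = 96.00 mm. Layer 37 (z = 4.44): the cube is present — its section is the full 7.5×29.5 rectangle (perimeter 74.00 mm); the cube at (7.5, 7) is not intersected at this z (z outside [4.5, 7.5]); Merging all regions: only the 7.5×29.5 cube is present, so the union is just that shape — boundary = 74.00 mm. So its perimeter = 74.00 mm. Layer 61 is larger (96.00 vs 74.00 mm).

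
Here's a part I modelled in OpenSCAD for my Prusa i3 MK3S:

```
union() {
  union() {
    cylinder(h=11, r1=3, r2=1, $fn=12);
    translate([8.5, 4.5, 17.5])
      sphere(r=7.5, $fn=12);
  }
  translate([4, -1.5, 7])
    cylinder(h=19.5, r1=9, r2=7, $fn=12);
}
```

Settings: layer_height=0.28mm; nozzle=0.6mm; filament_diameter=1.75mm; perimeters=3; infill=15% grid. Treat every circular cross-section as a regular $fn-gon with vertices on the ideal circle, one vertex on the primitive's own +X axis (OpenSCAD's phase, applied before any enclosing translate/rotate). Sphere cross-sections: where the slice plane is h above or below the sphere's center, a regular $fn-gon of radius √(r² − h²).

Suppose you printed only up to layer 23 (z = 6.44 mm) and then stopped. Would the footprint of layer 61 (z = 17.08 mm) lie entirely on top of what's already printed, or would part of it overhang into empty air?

Compare the two slices. At z = 6.44: the cone: at t=0.585 of its height the radius interpolates to r₁+(r₂−r₁)t = 1.829, giving a regular 12-gon of that circumradius (area = (12/2)·1.829²·sin(360°/12) = 10.04 mm²); the sphere at (8.5, 4.5) is absent (|z−center|=11.060 > r=7.5); Combining (union): only the cone is present, so the union is just that shape — area = 10.04 mm²; the cone at (4, -1.5) is not intersected at this z (z outside [7, 26.5]); Combining (union): only that combined region is present, so the union is just that shape — area = 10.04 mm². At z = 17.08: the cone is absent (z outside [0, 11]); the r=7.5 sphere at (8.5, 4.5) slices to a regular 12-gon of circumradius 7.488 (√(r²−h²) with h=0.42 from center) (area = (12/2)·7.488²·sin(360°/12) = 168.22 mm²); Taking the union: only the r=7.5 sphere at (8.5, 4.5) is present, so the union is just that shape — area = 168.22 mm²; the cone at (4, -1.5): at t=0.517 of its height the radius interpolates to r₁+(r₂−r₁)t = 7.966, giving a regular 12-gon of that circumradius (area = (12/2)·7.966²·sin(360°/12) = 190.38 mm²); Combining (union): the regions partially overlap — summed areas 358.60 mm² minus the doubly-counted overlap 70.64 mm² gives 287.96 mm² — area = 287.96 mm². Checking containment: at z = 17.08 the cross-section extends beyond the z = 6.44 cross-section by about 277.93 mm².

part overhangs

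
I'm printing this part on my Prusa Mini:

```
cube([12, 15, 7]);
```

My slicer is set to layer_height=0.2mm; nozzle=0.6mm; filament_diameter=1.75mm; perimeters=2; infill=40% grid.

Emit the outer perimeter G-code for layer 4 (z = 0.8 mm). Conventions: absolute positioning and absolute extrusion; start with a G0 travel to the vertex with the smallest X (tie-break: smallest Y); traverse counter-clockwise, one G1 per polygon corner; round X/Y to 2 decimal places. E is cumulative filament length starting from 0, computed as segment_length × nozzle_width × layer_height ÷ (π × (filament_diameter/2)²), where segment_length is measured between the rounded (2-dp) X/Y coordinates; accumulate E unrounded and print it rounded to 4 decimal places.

G0 X0.00 Y0.00 Z0.80
G1 X12.00 Y0.00 E0.5987
G1 X12.00 Y15.00 E1.3470
G1 X0.00 Y15.00 E1.9457
G1 X0.00 Y0.00 E2.6941

At z = 0.8 mm: the cube (footprint 12×15) is included at this height. The outline is a single polygon with 4 vertices. Extrusion per mm of travel: 0.6 × 0.2 / (π × 0.875²) = 0.049890. Accumulating E over each segment gives final E = 2.6941.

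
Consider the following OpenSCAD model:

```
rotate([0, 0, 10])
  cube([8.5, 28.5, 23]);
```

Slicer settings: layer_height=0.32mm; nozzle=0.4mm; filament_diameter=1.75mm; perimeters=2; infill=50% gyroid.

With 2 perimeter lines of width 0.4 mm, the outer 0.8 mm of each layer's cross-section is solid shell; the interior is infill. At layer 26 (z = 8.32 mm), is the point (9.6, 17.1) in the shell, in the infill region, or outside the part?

outside

At z = 8.32 mm: the cube is present — its section is the full 8.5×28.5 rectangle; (whole slice rotated 10° about Z — lengths, areas and connectivity unchanged). Overall, the cross-section is a single solid region. Undo the 10° rotation: the query point maps to (12.424, 15.173) in the un-rotated model frame. The nearest boundary edge runs (8.50, 0.00)→(8.50, 28.50); distance from the point to it = 3.92 mm. The point is not inside any of the regions above, so it lies outside the cross-section (3.92 mm from the nearest boundary).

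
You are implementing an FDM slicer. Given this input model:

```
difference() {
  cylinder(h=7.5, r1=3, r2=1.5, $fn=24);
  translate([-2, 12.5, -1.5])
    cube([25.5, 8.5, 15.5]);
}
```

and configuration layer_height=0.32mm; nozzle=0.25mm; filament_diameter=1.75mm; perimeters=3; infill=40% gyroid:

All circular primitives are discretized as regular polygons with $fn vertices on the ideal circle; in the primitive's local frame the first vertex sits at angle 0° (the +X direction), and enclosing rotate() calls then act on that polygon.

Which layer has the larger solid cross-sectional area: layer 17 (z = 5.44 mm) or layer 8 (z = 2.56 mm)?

layer 8 (z = 2.56 mm)

Layer 17 (z = 5.44): the cone (r1=3→r2=1.5) has section circumradius 1.912 here — a regular 24-gon (area = (24/2)·1.912²·sin(360°/24) = 11.35 mm²); the 25.5×8.5 cube at (-2, 12.5) contributes its full rectangle (area 216.75 mm²); Taking the first minus the rest: starting from the cone (11.35 mm²), the 25.5×8.5 cube at (-2, 12.5) misses the remaining region (no effect) — area = 11.35 mm². So its area = 11.35 mm². Layer 8 (z = 2.56): the cone: at t=0.341 of its height the radius interpolates to r₁+(r₂−r₁)t = 2.488, giving a regular 24-gon of that circumradius (area = (24/2)·2.488²·sin(360°/24) = 19.23 mm²); the cube at (-2, 12.5) is present — its section is the full 25.5×8.5 rectangle (area 216.75 mm²); After the difference (first − rest): starting from the cone (19.23 mm²), the 25.5×8.5 cube at (-2, 12.5) misses the remaining region (no effect) — area = 19.23 mm². So its area = 19.23 mm². Layer 8 is larger (19.23 vs 11.35 mm²).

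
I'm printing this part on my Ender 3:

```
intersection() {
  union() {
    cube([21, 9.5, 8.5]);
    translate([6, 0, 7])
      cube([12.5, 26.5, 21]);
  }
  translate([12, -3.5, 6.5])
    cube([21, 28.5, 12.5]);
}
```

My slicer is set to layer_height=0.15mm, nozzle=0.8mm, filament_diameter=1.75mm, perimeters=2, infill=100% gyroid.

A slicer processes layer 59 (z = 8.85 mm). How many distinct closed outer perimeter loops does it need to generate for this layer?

1

At z = 8.85 mm: the cube does not reach this height (z outside [0, 8.5]); the cube at (6, 0) (footprint 12.5×26.5) is included at this height; Combining (union): only the 12.5×26.5 cube at (6, 0) is present, so the union is just that shape — 1 connected region; the cube at (12, -3.5) is present — its section is the full 21×28.5 rectangle; After intersecting: the 21×28.5 cube at (12, -3.5) partially overlaps the result so far; clipping to the common part keeps 162.50 mm² — 1 connected region. The result has 1 disconnected region.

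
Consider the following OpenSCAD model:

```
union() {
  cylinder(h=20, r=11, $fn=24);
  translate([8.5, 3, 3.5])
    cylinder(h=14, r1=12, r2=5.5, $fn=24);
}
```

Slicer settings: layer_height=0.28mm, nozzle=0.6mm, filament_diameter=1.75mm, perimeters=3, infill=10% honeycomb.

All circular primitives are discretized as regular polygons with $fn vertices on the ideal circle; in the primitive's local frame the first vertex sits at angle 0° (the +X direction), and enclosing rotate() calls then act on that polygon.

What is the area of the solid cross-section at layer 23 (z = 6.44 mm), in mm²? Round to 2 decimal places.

551.79 mm²

At z = 6.44 mm: the r=11 cylinder contributes a regular 24-gon of circumradius 11 (area = (24/2)·11.000²·sin(360°/24) = 375.81 mm²); the cone at (8.5, 3) (r1=12→r2=5.5) has section circumradius 10.635 here — a regular 24-gon (area = (24/2)·10.635²·sin(360°/24) = 351.28 mm²); Merging all regions: the regions partially overlap — summed areas 727.08 mm² minus the doubly-counted overlap 175.29 mm² gives 551.79 mm² — area = 551.79 mm². Overall, the cross-section is a single solid region. Net area = 551.79 mm².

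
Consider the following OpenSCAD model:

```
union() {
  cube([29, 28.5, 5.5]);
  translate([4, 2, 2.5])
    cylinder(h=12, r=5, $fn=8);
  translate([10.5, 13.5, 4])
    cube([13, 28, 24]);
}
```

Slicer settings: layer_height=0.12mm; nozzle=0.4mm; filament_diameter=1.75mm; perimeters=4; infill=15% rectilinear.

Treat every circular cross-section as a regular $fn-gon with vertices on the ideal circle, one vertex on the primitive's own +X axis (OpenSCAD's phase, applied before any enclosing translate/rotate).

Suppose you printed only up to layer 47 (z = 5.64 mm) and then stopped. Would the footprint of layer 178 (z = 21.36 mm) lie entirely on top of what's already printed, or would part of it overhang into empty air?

Compare the two slices. At z = 5.64: the cube is not intersected at this z (z outside [0, 5.5]); the r=5 cylinder at (4, 2) contributes a regular 8-gon of circumradius 5 (area = (8/2)·5.000²·sin(360°/8) = 70.71 mm²); the 13×28 cube at (10.5, 13.5) contributes its full rectangle (area 364.00 mm²); Taking the union: the 2 present regions are separate (no shared area or edge), so areas and boundary lengths simply add and each stays a separate island — area = 434.71 mm². At z = 21.36: the cube is absent (z outside [0, 5.5]); the cylinder at (4, 2) is not intersected at this z (z outside [2.5, 14.5]); the cube at (10.5, 13.5) (footprint 13×28) is included at this height (area 364.00 mm²); Combining (union): only the 13×28 cube at (10.5, 13.5) is present, so the union is just that shape — area = 364.00 mm². Checking containment: the cross-section at z = 21.36 is a subset of the cross-section at z = 5.64.

entirely on top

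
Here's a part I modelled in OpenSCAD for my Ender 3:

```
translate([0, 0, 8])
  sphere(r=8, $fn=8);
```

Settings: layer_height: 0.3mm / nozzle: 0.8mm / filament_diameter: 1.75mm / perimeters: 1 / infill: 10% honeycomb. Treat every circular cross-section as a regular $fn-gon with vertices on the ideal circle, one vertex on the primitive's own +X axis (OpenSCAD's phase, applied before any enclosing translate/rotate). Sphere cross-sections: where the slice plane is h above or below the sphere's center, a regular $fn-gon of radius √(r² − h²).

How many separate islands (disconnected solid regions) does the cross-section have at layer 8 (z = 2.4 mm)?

At z = 2.4 mm: the r=8 sphere slices to a regular 8-gon of circumradius 5.713 (√(r²−h²) with h=5.6 from center). Overall, the cross-section is a single solid region. Island count = 1.

1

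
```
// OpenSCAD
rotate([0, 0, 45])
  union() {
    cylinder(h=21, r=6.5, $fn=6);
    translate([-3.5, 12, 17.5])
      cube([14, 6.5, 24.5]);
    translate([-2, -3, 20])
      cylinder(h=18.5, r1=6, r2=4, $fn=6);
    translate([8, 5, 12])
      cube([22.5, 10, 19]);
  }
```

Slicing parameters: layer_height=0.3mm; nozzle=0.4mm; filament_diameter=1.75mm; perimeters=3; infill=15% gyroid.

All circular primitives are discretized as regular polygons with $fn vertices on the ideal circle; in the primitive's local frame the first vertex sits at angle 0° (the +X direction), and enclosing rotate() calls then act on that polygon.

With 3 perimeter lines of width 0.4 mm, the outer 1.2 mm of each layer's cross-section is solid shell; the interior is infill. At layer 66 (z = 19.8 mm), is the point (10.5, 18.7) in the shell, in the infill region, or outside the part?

shell

At z = 19.8 mm: the r=6.5 cylinder gives a regular 6-gon of circumradius 6.5 (constant along its height); the 14×6.5 cube at (-3.5, 12) contributes its full rectangle; the cone at (-2, -3) is absent (z outside [20, 38.5]); the cube at (8, 5) (footprint 22.5×10) is included at this height; Combining (union): the regions partially overlap (shared area 7.50 mm²), so overlapping operands fuse into one piece — 2 connected regions; (whole slice rotated 45° about Z — lengths, areas and connectivity unchanged). Overall, the cross-section has 2 separate islands. Undo the 45° rotation: the query point maps to (20.648, 5.798) in the un-rotated model frame. The nearest boundary edge runs (30.50, 5.00)→(8.00, 5.00); distance from the point to it = 0.80 mm. (Shell/infill is judged within the island containing the point — the largest one.) The point is inside the cross-section, 0.80 mm from the nearest boundary — within the 1.2 mm shell band (3 × 0.4).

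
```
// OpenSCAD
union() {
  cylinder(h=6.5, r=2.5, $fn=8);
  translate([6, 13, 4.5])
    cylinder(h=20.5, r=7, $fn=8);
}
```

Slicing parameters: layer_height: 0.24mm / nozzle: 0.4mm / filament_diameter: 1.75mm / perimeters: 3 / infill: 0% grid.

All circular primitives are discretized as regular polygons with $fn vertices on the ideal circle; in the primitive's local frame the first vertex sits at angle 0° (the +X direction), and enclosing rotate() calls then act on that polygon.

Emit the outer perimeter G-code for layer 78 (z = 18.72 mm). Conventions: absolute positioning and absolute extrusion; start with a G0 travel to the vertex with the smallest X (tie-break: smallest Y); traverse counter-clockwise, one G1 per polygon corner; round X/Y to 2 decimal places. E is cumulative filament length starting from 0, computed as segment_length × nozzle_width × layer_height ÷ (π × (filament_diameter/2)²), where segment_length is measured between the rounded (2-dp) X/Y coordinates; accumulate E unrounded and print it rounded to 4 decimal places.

At z = 18.72 mm: the cylinder is absent (z outside [0, 6.5]); the r=7 cylinder at (6, 13) contributes a regular 8-gon of circumradius 7; Taking the union: only the r=7 cylinder at (6, 13) is present, so the union is just that shape — 1 connected region. The outline is a single polygon with 8 vertices. Extrusion per mm of travel: 0.4 × 0.24 / (π × 0.875²) = 0.039912. Accumulating E over each segment gives final E = 1.7107.

G0 X-1.00 Y13.00 Z18.72
G1 X1.05 Y8.05 E0.2138
G1 X6.00 Y6.00 E0.4277
G1 X10.95 Y8.05 E0.6415
G1 X13.00 Y13.00 E0.8554
G1 X10.95 Y17.95 E1.0692
G1 X6.00 Y20.00 E1.2830
G1 X1.05 Y17.95 E1.4969
G1 X-1.00 Y13.00 E1.7107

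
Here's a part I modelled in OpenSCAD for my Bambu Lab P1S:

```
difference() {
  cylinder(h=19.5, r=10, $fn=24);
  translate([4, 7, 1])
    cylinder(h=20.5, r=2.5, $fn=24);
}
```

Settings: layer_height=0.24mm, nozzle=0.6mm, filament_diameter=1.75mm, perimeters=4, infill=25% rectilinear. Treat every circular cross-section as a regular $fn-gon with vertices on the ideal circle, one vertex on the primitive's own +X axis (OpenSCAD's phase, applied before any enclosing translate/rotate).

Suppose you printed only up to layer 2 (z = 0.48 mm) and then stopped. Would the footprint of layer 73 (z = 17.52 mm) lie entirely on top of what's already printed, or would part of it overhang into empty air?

entirely on top

Compare the two slices. At z = 0.48: the r=10 cylinder gives a regular 24-gon of circumradius 10 (constant along its height) (area = (24/2)·10.000²·sin(360°/24) = 310.58 mm²); the cylinder at (4, 7) is not intersected at this z (z outside [1, 21.5]); Subtracting the remaining from the first: none of the subtracted shapes is present at this height, so the r=10 cylinder is unchanged — area = 310.58 mm². At z = 17.52: the cylinder: section is a regular 24-gon, circumradius r=10 (area = (24/2)·10.000²·sin(360°/24) = 310.58 mm²); the cylinder at (4, 7): section is a regular 24-gon, circumradius r=2.5 (area = (24/2)·2.500²·sin(360°/24) = 19.41 mm²); After the difference (first − rest): starting from the r=10 cylinder (310.58 mm²), the r=2.5 cylinder at (4, 7) partially overlaps it — only the 17.87 mm² overlap (of its 19.41 mm²) is removed, clipping the outline — area = 292.71 mm². Checking containment: the cross-section at z = 17.52 is a subset of the cross-section at z = 0.48.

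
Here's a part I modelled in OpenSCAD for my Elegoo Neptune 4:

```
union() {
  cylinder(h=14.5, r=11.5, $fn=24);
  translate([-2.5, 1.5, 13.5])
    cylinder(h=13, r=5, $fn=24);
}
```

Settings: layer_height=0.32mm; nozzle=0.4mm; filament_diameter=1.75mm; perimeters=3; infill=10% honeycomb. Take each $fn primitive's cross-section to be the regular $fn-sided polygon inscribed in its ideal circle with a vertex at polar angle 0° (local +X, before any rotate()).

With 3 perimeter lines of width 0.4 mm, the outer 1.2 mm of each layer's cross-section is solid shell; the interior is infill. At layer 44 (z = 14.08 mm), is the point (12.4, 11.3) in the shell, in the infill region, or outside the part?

At z = 14.08 mm: the r=11.5 cylinder contributes a regular 24-gon of circumradius 11.5; the r=5 cylinder at (-2.5, 1.5) gives a regular 24-gon of circumradius 5 (constant along its height); Merging all regions: the r=5 cylinder at (-2.5, 1.5) lies entirely inside the r=11.5 cylinder, so the union is just the r=11.5 cylinder — 1 connected region. Overall, the cross-section is a single solid region. The nearest boundary edge runs (8.13, 8.13)→(9.96, 5.75); distance from the point to it = 5.31 mm. The point is not inside any of the regions above, so it lies outside the cross-section (5.31 mm from the nearest boundary).

outside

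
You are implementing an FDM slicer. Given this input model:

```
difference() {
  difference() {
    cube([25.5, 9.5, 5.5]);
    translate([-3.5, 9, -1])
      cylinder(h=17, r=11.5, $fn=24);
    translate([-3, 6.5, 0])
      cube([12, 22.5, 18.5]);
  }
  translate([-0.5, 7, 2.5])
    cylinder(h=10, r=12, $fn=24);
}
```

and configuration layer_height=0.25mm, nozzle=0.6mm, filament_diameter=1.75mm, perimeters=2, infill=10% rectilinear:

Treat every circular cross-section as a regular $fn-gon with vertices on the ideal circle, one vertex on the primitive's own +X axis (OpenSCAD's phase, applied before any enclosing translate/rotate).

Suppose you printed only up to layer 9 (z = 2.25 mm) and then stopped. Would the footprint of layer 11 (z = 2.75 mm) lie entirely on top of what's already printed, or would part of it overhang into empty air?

entirely on top

Compare the two slices. At z = 2.25: the cube (footprint 25.5×9.5) is included at this height (area 242.25 mm²); the r=11.5 cylinder at (-3.5, 9) contributes a regular 24-gon of circumradius 11.5 (area = (24/2)·11.500²·sin(360°/24) = 410.75 mm²); the cube at (-3, 6.5) is present — its section is the full 12×22.5 rectangle (area 270.00 mm²); Taking the first minus the rest: starting from the 25.5×9.5 cube (242.25 mm²), the r=11.5 cylinder at (-3.5, 9) partially overlaps it — only the 63.46 mm² overlap (of its 410.75 mm²) is removed, clipping the outline; the 12×22.5 cube at (-3, 6.5) partially overlaps it — only the 3.43 mm² overlap (of its 270.00 mm²) is removed, clipping the outline — area = 175.36 mm²; the cylinder at (-0.5, 7) is absent (z outside [2.5, 12.5]); Subtracting the remaining from the first: none of the subtracted shapes is present at this height, so that combined region is unchanged — area = 175.36 mm². At z = 2.75: the 25.5×9.5 cube contributes its full rectangle (area 242.25 mm²); the r=11.5 cylinder at (-3.5, 9) gives a regular 24-gon of circumradius 11.5 (constant along its height) (area = (24/2)·11.500²·sin(360°/24) = 410.75 mm²); the 12×22.5 cube at (-3, 6.5) contributes its full rectangle (area 270.00 mm²); Subtracting the remaining from the first: starting from the 25.5×9.5 cube (242.25 mm²), the r=11.5 cylinder at (-3.5, 9) partially overlaps it — only the 63.46 mm² overlap (of its 410.75 mm²) is removed, clipping the outline; the 12×22.5 cube at (-3, 6.5) partially overlaps it — only the 3.43 mm² overlap (of its 270.00 mm²) is removed, clipping the outline — area = 175.36 mm²; the r=12 cylinder at (-0.5, 7) contributes a regular 24-gon of circumradius 12 (area = (24/2)·12.000²·sin(360°/24) = 447.24 mm²); After the difference (first − rest): starting from the result so far (175.36 mm²), the r=12 cylinder at (-0.5, 7) partially overlaps it — only the 36.41 mm² overlap (of its 447.24 mm²) is removed, clipping the outline — area = 138.96 mm². Checking containment: the cross-section at z = 2.75 is a subset of the cross-section at z = 2.25.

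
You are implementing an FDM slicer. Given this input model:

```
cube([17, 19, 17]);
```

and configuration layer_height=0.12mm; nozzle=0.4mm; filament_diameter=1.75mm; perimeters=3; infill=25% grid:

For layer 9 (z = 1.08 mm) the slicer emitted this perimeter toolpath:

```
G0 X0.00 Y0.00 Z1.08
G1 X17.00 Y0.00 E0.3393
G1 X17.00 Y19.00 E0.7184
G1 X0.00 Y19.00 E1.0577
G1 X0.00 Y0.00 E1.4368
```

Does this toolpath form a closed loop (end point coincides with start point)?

yes

Start point (G0): (0.00, 0.00). End point (last G1): the path returns to the start — closed.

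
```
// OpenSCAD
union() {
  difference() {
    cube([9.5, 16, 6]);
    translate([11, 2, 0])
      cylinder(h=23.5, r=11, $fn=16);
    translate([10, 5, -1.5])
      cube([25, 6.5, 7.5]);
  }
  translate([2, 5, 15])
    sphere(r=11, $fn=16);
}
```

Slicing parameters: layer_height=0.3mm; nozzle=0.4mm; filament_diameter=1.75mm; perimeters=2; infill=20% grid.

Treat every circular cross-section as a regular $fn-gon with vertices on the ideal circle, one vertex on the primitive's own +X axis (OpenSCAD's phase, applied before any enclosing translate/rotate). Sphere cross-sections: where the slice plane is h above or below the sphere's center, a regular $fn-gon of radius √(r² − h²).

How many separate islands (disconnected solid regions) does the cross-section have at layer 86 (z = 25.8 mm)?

1

At z = 25.8 mm: the cube is absent (z outside [0, 6]); the cylinder at (11, 2) is absent (z outside [0, 23.5]); the cube at (10, 5) is absent (z outside [-1.5, 6]); Subtracting the remaining from the first: the first operand is absent here, so nothing remains; the r=11 sphere at (2, 5) slices to a regular 16-gon of circumradius 2.088 (√(r²−h²) with h=10.8 from center); Merging all regions: only the r=11 sphere at (2, 5) is present, so the union is just that shape — 1 connected region. Overall, the cross-section is a single solid region. Island count = 1.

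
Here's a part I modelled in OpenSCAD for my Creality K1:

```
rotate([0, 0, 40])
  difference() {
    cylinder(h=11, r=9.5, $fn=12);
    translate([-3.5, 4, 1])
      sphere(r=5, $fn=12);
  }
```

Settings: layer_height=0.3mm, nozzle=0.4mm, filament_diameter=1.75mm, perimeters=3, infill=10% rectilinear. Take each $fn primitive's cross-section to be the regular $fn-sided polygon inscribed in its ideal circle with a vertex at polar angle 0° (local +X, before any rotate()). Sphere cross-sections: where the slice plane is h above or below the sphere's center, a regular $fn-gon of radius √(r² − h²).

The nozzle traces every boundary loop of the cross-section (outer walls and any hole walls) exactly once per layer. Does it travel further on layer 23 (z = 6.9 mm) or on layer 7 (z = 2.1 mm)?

Layer 23 (z = 6.9): the r=9.5 cylinder gives a regular 12-gon of circumradius 9.5 (constant along its height) (perimeter = 2·12·9.500·sin(180°/12) = 59.01 mm); the sphere at (-3.5, 4) is absent (|z−center|=5.900 > r=5); After the difference (first − rest): none of the subtracted shapes is present at this height, so the r=9.5 cylinder is unchanged — boundary = 59.01 mm; (whole slice rotated 40° about Z — lengths, areas and connectivity unchanged). So its perimeter = 59.01 mm. Layer 7 (z = 2.1): the r=9.5 cylinder contributes a regular 12-gon of circumradius 9.5 (perimeter = 2·12·9.500·sin(180°/12) = 59.01 mm); the r=5 sphere at (-3.5, 4) slices to a regular 12-gon of circumradius 4.877 (√(r²−h²) with h=1.1 from center) (perimeter = 2·12·4.877·sin(180°/12) = 30.30 mm); Subtracting the remaining from the first: starting from the r=9.5 cylinder, the r=5 sphere at (-3.5, 4) partially overlaps it — only the 67.62 mm² overlap (of its 71.37 mm²) is removed, clipping the outline — boundary = 75.25 mm; (rotated 40° about Z; rotation is an isometry so areas/perimeters/island counts are preserved). So its perimeter = 75.25 mm. Layer 7 is larger (75.25 vs 59.01 mm).

layer 7 (z = 2.1 mm)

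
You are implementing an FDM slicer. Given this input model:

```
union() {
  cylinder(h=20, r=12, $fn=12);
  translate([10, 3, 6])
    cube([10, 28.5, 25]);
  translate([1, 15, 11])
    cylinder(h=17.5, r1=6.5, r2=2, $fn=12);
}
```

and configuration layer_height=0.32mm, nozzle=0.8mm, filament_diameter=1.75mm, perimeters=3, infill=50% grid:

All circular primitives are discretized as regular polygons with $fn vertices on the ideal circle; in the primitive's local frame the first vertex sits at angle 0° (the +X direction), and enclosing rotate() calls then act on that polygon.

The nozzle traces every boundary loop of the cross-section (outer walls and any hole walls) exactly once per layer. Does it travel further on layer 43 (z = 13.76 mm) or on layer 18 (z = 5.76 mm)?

layer 43 (z = 13.76 mm)

Layer 43 (z = 13.76): the cylinder: section is a regular 12-gon, circumradius r=12 (perimeter = 2·12·12.000·sin(180°/12) = 74.54 mm); the 10×28.5 cube at (10, 3) contributes its full rectangle (perimeter 77.00 mm); the cone at (1, 15): at t=0.158 of its height the radius interpolates to r₁+(r₂−r₁)t = 5.790, giving a regular 12-gon of that circumradius (perimeter = 2·12·5.790·sin(180°/12) = 35.97 mm); Merging all regions: the regions partially overlap (shared area 15.12 mm²), so the edge portions inside another operand are dropped and the merged outline is re-measured after clipping — boundary = 162.48 mm. So its perimeter = 162.48 mm. Layer 18 (z = 5.76): the r=12 cylinder contributes a regular 12-gon of circumradius 12 (perimeter = 2·12·12.000·sin(180°/12) = 74.54 mm); the cube at (10, 3) is absent (z outside [6, 31]); the cone at (1, 15) is not intersected at this z (z outside [11, 28.5]); Taking the union: only the r=12 cylinder is present, so the union is just that shape — boundary = 74.54 mm. So its perimeter = 74.54 mm. Layer 43 is larger (162.48 vs 74.54 mm).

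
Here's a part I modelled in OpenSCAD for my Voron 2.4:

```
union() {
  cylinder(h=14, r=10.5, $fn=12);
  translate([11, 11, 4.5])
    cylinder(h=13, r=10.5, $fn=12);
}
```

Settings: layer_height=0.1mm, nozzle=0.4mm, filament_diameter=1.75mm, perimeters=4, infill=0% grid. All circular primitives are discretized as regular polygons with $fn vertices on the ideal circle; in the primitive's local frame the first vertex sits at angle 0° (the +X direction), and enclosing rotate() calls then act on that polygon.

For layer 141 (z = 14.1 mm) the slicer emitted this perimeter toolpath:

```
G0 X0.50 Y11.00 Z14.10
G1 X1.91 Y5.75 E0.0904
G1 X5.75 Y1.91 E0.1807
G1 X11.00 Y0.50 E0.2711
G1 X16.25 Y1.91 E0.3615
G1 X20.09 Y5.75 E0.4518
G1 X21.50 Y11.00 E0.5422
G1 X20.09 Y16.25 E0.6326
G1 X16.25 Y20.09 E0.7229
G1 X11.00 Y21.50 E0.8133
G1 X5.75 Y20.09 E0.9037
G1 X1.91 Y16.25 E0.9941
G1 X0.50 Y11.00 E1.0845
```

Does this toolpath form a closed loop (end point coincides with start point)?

yes

Start point (G0): (0.50, 11.00). End point (last G1): the path returns to the start — closed.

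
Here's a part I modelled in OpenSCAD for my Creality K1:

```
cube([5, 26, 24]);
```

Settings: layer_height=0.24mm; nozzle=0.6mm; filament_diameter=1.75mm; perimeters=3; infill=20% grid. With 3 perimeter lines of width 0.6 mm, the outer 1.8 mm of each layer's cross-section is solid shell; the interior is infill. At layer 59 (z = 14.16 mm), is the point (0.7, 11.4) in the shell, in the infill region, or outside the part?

At z = 14.16 mm: the cube (footprint 5×26) is included at this height. Overall, the cross-section is a single solid region. The nearest boundary edge runs (0.00, 26.00)→(0.00, 0.00); distance from the point to it = 0.70 mm. The point is inside the cross-section, 0.70 mm from the nearest boundary — within the 1.8 mm shell band (3 × 0.6).

shell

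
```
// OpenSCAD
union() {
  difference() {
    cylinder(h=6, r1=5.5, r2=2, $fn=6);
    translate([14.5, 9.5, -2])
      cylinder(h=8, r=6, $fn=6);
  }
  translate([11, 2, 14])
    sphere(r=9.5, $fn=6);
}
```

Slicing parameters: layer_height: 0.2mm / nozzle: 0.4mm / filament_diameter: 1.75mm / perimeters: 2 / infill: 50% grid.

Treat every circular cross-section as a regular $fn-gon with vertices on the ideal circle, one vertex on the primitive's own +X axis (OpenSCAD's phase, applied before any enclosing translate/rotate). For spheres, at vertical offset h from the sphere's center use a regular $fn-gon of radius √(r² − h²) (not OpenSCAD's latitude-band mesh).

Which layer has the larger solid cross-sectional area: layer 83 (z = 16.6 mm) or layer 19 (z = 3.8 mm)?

Layer 83 (z = 16.6): the cone does not reach this height (z outside [0, 6]); the cylinder at (14.5, 9.5) is absent (z outside [-2, 6]); After the difference (first − rest): the first operand is absent here, so nothing remains; the r=9.5 sphere at (11, 2) slices to a regular 6-gon of circumradius 9.137 (√(r²−h²) with h=2.6 from center) (area = (6/2)·9.137²·sin(360°/6) = 216.91 mm²); Combining (union): only the r=9.5 sphere at (11, 2) is present, so the union is just that shape — area = 216.91 mm². So its area = 216.91 mm². Layer 19 (z = 3.8): the cone: at t=0.633 of its height the radius interpolates to r₁+(r₂−r₁)t = 3.283, giving a regular 6-gon of that circumradius (area = (6/2)·3.283²·sin(360°/6) = 28.01 mm²); the r=6 cylinder at (14.5, 9.5) gives a regular 6-gon of circumradius 6 (constant along its height) (area = (6/2)·6.000²·sin(360°/6) = 93.53 mm²); After the difference (first − rest): starting from the cone (28.01 mm²), the r=6 cylinder at (14.5, 9.5) misses the remaining region (no effect) — area = 28.01 mm²; the sphere at (11, 2) is absent (|z−center|=10.200 > r=9.5); Taking the union: only that combined region is present, so the union is just that shape — area = 28.01 mm². So its area = 28.01 mm². Layer 83 is larger (216.91 vs 28.01 mm²).

layer 83 (z = 16.6 mm)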